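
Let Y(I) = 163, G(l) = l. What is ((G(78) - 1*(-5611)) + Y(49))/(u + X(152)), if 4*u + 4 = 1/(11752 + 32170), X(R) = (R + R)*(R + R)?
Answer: 1028126176/16236206521 ≈ 0.063323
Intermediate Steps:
X(R) = 4*R² (X(R) = (2*R)*(2*R) = 4*R²)
u = -175687/175688 (u = -1 + 1/(4*(11752 + 32170)) = -1 + (¼)/43922 = -1 + (¼)*(1/43922) = -1 + 1/175688 = -175687/175688 ≈ -0.99999)
((G(78) - 1*(-5611)) + Y(49))/(u + X(152)) = ((78 - 1*(-5611)) + 163)/(-175687/175688 + 4*152²) = ((78 + 5611) + 163)/(-175687/175688 + 4*23104) = (5689 + 163)/(-175687/175688 + 92416) = 5852/(16236206521/175688) = 5852*(175688/16236206521) = 1028126176/16236206521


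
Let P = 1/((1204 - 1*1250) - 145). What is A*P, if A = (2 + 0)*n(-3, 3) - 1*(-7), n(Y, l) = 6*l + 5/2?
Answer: -48/191 ≈ -0.25131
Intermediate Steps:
n(Y, l) = 5/2 + 6*l (n(Y, l) = 6*l + 5*(½) = 6*l + 5/2 = 5/2 + 6*l)
P = -1/191 (P = 1/((1204 - 1250) - 145) = 1/(-46 - 145) = 1/(-191) = -1/191 ≈ -0.0052356)
A = 48 (A = (2 + 0)*(5/2 + 6*3) - 1*(-7) = 2*(5/2 + 18) + 7 = 2*(41/2) + 7 = 41 + 7 = 48)
A*P = 48*(-1/191) = -48/191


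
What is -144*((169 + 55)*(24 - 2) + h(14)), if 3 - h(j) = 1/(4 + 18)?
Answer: -7810632/11 ≈ -7.1006e+5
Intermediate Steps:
h(j) = 65/22 (h(j) = 3 - 1/(4 + 18) = 3 - 1/22 = 65/22)
-144*((169 + 55)*(24 - 2) + h(14)) = -144*((169 + 55)*(24 - 2) + 65/22) = -144*(224*22 + 65/22) = -144*(4928 + 65/22) = -144*108481/22 = -7810632/11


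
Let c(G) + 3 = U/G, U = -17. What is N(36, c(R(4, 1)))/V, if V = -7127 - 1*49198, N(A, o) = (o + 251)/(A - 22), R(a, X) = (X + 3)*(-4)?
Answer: -797/2523360 ≈ -0.00031585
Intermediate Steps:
R(a, X) = -12 - 4*X (R(a, X) = (3 + X)*(-4) = -12 - 4*X)
c(G) = -3 - 17/G
N(A, o) = (251 + o)/(-22 + A)
V = -56325 (V = -7127 - 49198 = -56325)
N(36, c(R(4, 1)))/V = ((251 + (-3 - 17/(-12 - 4*1)))/(-22 + 36))/(-56325) = ((251 + (-3 - 17/(-12 - 4)))/14)*(-1/56325) = ((251 + (-3 - 17/(-16)))/14)*(-1/56325) = ((251 + (-3 - 17*(-1/16)))/14)*(-1/56325) = ((251 + (-3 + 17/16))/14)*(-1/56325) = ((251 - 31/16)/14)*(-1/56325) = ((1/14)*(3985/16))*(-1/56325) = (3985/224)*(-1/56325) = -797/2523360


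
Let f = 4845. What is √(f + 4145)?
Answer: √8990 ≈ 94.816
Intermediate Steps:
√(f + 4145) = √(4845 + 4145) = √8990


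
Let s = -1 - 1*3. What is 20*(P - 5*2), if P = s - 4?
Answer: -360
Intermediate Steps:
s = -4 (s = -1 - 3 = -4)
P = -8 (P = -4 - 4 = -8)
20*(P - 5*2) = 20*(-8 - 5*2) = 20*(-8 - 10) = 20*(-18) = -360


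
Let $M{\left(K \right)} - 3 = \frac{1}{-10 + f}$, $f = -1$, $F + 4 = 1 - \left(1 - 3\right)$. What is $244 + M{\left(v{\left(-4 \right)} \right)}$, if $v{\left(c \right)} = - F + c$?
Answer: $\frac{2716}{11} \approx 246.91$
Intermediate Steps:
$F = -1$ ($F = -4 + \left(1 - \left(1 - 3\right)\right) = -4 + \left(1 - -2\right) = -4 + \left(1 + 2\right) = -4 + 3 = -1$)
$v{\left(c \right)} = 1 + c$ ($v{\left(c \right)} = \left(-1\right) \left(-1\right) + c = 1 + c$)
$M{\left(K \right)} = \frac{32}{11}$ ($M{\left(K \right)} = 3 + \frac{1}{-10 - 1} = 3 + \frac{1}{-11} = 3 - \frac{1}{11} = \frac{32}{11}$)
$244 + M{\left(v{\left(-4 \right)} \right)} = 244 + \frac{32}{11} = \frac{2716}{11}$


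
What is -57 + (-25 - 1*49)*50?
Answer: -3757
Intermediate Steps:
-57 + (-25 - 1*49)*50 = -57 + (-25 - 49)*50 = -57 - 74*50 = -57 - 3700 = -3757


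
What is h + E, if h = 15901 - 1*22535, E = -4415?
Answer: -11049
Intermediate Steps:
h = -6634 (h = 15901 - 22535 = -6634)
h + E = -6634 - 4415 = -11049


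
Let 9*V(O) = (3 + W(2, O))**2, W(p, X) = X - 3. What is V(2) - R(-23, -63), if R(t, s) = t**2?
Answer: -4757/9 ≈ -528.56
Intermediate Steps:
W(p, X) = -3 + X
V(O) = O**2/9 (V(O) = (3 + (-3 + O))**2/9 = O**2/9)
V(2) - R(-23, -63) = (1/9)*2**2 - 1*(-23)**2 = (1/9)*4 - 1*529 = 4/9 - 529 = -4757/9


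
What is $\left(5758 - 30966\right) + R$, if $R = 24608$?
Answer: $-600$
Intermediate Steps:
$\left(5758 - 30966\right) + R = \left(5758 - 30966\right) + 24608 = -25208 + 24608 = -600$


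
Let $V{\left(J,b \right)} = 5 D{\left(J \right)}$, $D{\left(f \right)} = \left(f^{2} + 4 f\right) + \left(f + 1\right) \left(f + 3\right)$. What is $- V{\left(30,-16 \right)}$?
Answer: $-10215$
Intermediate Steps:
$D{\left(f \right)} = f^{2} + 4 f + \left(1 + f\right) \left(3 + f\right)$ ($D{\left(f \right)} = \left(f^{2} + 4 f\right) + \left(1 + f\right) \left(3 + f\right) = f^{2} + 4 f + \left(1 + f\right) \left(3 + f\right)$)
$V{\left(J,b \right)} = 15 + 10 J^{2} + 40 J$ ($V{\left(J,b \right)} = 5 \left(3 + 2 J^{2} + 8 J\right) = 15 + 10 J^{2} + 40 J$)
$- V{\left(30,-16 \right)} = - (15 + 10 \cdot 30^{2} + 40 \cdot 30) = - (15 + 10 \cdot 900 + 1200) = - (15 + 9000 + 1200) = \left(-1\right) 10215 = -10215$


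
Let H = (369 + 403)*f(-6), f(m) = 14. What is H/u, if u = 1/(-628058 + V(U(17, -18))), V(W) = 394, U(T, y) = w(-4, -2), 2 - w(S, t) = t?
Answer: -6783792512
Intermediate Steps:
w(S, t) = 2 - t
U(T, y) = 4 (U(T, y) = 2 - 1*(-2) = 2 + 2 = 4)
H = 10808 (H = (369 + 403)*14 = 772*14 = 10808)
u = -1/627664 (u = 1/(-628058 + 394) = 1/(-627664) = -1/627664 ≈ -1.5932e-6)
H/u = 10808/(-1/627664) = 10808*(-627664) = -6783792512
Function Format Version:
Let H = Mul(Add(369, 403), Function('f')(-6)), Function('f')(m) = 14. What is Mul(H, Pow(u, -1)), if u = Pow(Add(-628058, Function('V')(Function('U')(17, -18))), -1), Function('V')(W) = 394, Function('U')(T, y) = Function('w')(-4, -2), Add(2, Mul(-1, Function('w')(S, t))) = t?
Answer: -6783792512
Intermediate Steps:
Function('w')(S, t) = Add(2, Mul(-1, t))
Function('U')(T, y) = 4 (Function('U')(T, y) = Add(2, Mul(-1, -2)) = Add(2, 2) = 4)
H = 10808 (H = Mul(Add(369, 403), 14) = Mul(772, 14) = 10808)
u = Rational(-1, 627664) (u = Pow(Add(-628058, 394), -1) = Pow(-627664, -1) = Rational(-1, 627664) ≈ -1.5932e-6)
Mul(H, Pow(u, -1)) = Mul(10808, Pow(Rational(-1, 627664), -1)) = Mul(10808, -627664) = -6783792512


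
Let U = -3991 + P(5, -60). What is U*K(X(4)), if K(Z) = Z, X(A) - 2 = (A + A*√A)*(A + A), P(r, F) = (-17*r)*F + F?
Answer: 102802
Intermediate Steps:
P(r, F) = F - 17*F*r (P(r, F) = -17*F*r + F = F - 17*F*r)
X(A) = 2 + 2*A*(A + A^(3/2)) (X(A) = 2 + (A + A*√A)*(A + A) = 2 + (A + A^(3/2))*(2*A) = 2 + 2*A*(A + A^(3/2)))
U = 1049 (U = -3991 - 60*(1 - 17*5) = -3991 - 60*(1 - 85) = -3991 - 60*(-84) = -3991 + 5040 = 1049)
U*K(X(4)) = 1049*(2 + 2*4² + 2*4^(5/2)) = 1049*(2 + 2*16 + 2*32) = 1049*(2 + 32 + 64) = 1049*98 = 102802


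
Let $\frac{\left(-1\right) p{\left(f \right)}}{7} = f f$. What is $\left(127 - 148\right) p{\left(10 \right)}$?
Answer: $14700$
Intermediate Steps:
$p{\left(f \right)} = - 7 f^{2}$ ($p{\left(f \right)} = - 7 f f = - 7 f^{2}$)
$\left(127 - 148\right) p{\left(10 \right)} = \left(127 - 148\right) \left(- 7 \cdot 10^{2}\right) = - 21 \left(\left(-7\right) 100\right) = \left(-21\right) \left(-700\right) = 14700$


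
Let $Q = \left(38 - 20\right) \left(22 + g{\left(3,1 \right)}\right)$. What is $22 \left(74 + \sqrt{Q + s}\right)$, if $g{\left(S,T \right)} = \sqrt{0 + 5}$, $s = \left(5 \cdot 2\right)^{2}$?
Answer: $1628 + 22 \sqrt{496 + 18 \sqrt{5}} \approx 2137.5$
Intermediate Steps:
$s = 100$ ($s = 10^{2} = 100$)
$g{\left(S,T \right)} = \sqrt{5}$
$Q = 396 + 18 \sqrt{5}$ ($Q = \left(38 - 20\right) \left(22 + \sqrt{5}\right) = 18 \left(22 + \sqrt{5}\right) = 396 + 18 \sqrt{5} \approx 436.25$)
$22 \left(74 + \sqrt{Q + s}\right) = 22 \left(74 + \sqrt{\left(396 + 18 \sqrt{5}\right) + 100}\right) = 22 \left(74 + \sqrt{496 + 18 \sqrt{5}}\right) = 1628 + 22 \sqrt{496 + 18 \sqrt{5}}$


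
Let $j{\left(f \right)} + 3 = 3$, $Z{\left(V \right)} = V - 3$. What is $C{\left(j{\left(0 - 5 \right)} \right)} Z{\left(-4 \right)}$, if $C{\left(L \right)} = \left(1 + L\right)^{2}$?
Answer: $-7$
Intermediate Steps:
$Z{\left(V \right)} = -3 + V$ ($Z{\left(V \right)} = V - 3 = -3 + V$)
$j{\left(f \right)} = 0$ ($j{\left(f \right)} = -3 + 3 = 0$)
$C{\left(j{\left(0 - 5 \right)} \right)} Z{\left(-4 \right)} = \left(1 + 0\right)^{2} \left(-3 - 4\right) = 1^{2} \left(-7\right) = 1 \left(-7\right) = -7$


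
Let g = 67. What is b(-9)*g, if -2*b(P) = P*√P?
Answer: 1809*I/2 ≈ 904.5*I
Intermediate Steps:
b(P) = -P^(3/2)/2 (b(P) = -P*√P/2 = -P^(3/2)/2)
b(-9)*g = -(-27)*I/2*67 = (27*I/2)*67 = 1809*I/2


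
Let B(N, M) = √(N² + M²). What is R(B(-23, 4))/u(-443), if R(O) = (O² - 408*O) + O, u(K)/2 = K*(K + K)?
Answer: 545/784996 - 407*√545/784996 ≈ -0.011410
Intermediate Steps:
B(N, M) = √(M² + N²)
u(K) = 4*K² (u(K) = 2*(K*(K + K)) = 2*(K*(2*K)) = 2*(2*K²) = 4*K²)
R(O) = O² - 407*O
R(B(-23, 4))/u(-443) = (√(4² + (-23)²)*(-407 + √(4² + (-23)²)))/((4*(-443)²)) = (√(16 + 529)*(-407 + √(16 + 529)))/((4*196249)) = (√545*(-407 + √545))/784996 = (√545*(-407 + √545))*(1/784996) = √545*(-407 + √545)/784996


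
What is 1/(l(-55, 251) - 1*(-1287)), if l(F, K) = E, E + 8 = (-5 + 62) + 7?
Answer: 1/1343 ≈ 0.00074460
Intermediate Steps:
E = 56 (E = -8 + ((-5 + 62) + 7) = -8 + (57 + 7) = -8 + 64 = 56)
l(F, K) = 56
1/(l(-55, 251) - 1*(-1287)) = 1/(56 - 1*(-1287)) = 1/(56 + 1287) = 1/1343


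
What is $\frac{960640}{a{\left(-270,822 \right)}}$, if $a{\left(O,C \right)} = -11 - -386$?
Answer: $\frac{192128}{75} \approx 2561.7$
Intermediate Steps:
$a{\left(O,C \right)} = 375$ ($a{\left(O,C \right)} = -11 + 386 = 375$)
$\frac{960640}{a{\left(-270,822 \right)}} = \frac{960640}{375} = 960640 \cdot \frac{1}{375} = \frac{192128}{75}$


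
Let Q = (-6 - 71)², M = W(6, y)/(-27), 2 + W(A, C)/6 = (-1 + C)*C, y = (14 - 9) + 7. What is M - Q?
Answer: -53621/9 ≈ -5957.9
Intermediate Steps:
y = 12 (y = 5 + 7 = 12)
W(A, C) = -12 + 6*C*(-1 + C) (W(A, C) = -12 + 6*((-1 + C)*C) = -12 + 6*(C*(-1 + C)) = -12 + 6*C*(-1 + C))
M = -260/9 (M = (-12 - 6*12 + 6*12²)/(-27) = -(-12 - 72 + 6*144)/27 = -(-12 - 72 + 864)/27 = -1/27*780 = -260/9 ≈ -28.889)
Q = 5929 (Q = (-77)² = 5929)
M - Q = -260/9 - 1*5929 = -260/9 - 5929 = -53621/9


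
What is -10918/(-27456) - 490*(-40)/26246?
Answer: 18742987/16377504 ≈ 1.1444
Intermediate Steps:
-10918/(-27456) - 490*(-40)/26246 = -10918*(-1/27456) + 19600*(1/26246) = 5459/13728 + 9800/13123 = 18742987/16377504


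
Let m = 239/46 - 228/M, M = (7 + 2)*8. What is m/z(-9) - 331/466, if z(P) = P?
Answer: -270791/289386 ≈ -0.93574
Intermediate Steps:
M = 72 (M = 9*8 = 72)
m = 140/69 (m = 239/46 - 228/72 = 239*(1/46) - 228*1/72 = 239/46 - 19/6 = 140/69 ≈ 2.0290)
m/z(-9) - 331/466 = (140/69)/(-9) - 331/466 = (140/69)*(-1/9) - 331*1/466 = -140/621 - 331/466 = -270791/289386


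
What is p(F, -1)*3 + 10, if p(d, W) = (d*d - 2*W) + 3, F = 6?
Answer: 133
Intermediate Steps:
p(d, W) = 3 + d**2 - 2*W (p(d, W) = (d**2 - 2*W) + 3 = 3 + d**2 - 2*W)
p(F, -1)*3 + 10 = (3 + 6**2 - 2*(-1))*3 + 10 = (3 + 36 + 2)*3 + 10 = 41*3 + 10 = 123 + 10 = 133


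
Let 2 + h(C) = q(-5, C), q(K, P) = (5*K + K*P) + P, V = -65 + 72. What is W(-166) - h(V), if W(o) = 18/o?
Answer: 4556/83 ≈ 54.892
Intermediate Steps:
V = 7
q(K, P) = P + 5*K + K*P
h(C) = -27 - 4*C (h(C) = -2 + (C + 5*(-5) - 5*C) = -2 + (C - 25 - 5*C) = -2 + (-25 - 4*C) = -27 - 4*C)
W(-166) - h(V) = 18/(-166) - (-27 - 4*7) = 18*(-1/166) - (-27 - 28) = -9/83 - 1*(-55) = -9/83 + 55 = 4556/83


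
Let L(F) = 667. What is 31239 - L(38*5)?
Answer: 30572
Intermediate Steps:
31239 - L(38*5) = 31239 - 1*667 = 31239 - 667 = 30572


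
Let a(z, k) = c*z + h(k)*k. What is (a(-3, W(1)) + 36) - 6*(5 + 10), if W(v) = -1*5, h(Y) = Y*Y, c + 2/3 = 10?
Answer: -207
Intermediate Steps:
c = 28/3 (c = -2/3 + 10 = 28/3 ≈ 9.3333)
h(Y) = Y**2
W(v) = -5
a(z, k) = k**3 + 28*z/3 (a(z, k) = 28*z/3 + k**2*k = 28*z/3 + k**3 = k**3 + 28*z/3)
(a(-3, W(1)) + 36) - 6*(5 + 10) = (((-5)**3 + (28/3)*(-3)) + 36) - 6*(5 + 10) = ((-125 - 28) + 36) - 6*15 = (-153 + 36) - 90 = -117 - 90 = -207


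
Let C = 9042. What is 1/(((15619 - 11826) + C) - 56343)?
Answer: -1/43508 ≈ -2.2984e-5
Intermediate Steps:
1/(((15619 - 11826) + C) - 56343) = 1/(((15619 - 11826) + 9042) - 56343) = 1/((3793 + 9042) - 56343) = 1/(12835 - 56343) = 1/(-43508) = -1/43508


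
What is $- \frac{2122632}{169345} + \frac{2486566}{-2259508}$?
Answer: $- \frac{2608595752163}{191318191130} \approx -13.635$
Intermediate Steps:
$- \frac{2122632}{169345} + \frac{2486566}{-2259508} = \left(-2122632\right) \frac{1}{169345} + 2486566 \left(- \frac{1}{2259508}\right) = - \frac{2122632}{169345} - \frac{1243283}{1129754} = - \frac{2608595752163}{191318191130}$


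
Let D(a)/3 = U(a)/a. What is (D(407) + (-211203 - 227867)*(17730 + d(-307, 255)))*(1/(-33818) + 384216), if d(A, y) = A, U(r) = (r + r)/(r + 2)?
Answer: -20327004320472910083754/6915781 ≈ -2.9392e+15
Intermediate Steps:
U(r) = 2*r/(2 + r) (U(r) = (2*r)/(2 + r) = 2*r/(2 + r))
D(a) = 6/(2 + a) (D(a) = 3*((2*a/(2 + a))/a) = 3*(2/(2 + a)) = 6/(2 + a))
(D(407) + (-211203 - 227867)*(17730 + d(-307, 255)))*(1/(-33818) + 384216) = (6/(2 + 407) + (-211203 - 227867)*(17730 - 307))*(1/(-33818) + 384216) = (6/409 - 439070*17423)*(-1/33818 + 384216) = (6*(1/409) - 7649916610)*(12993416687/33818) = (6/409 - 7649916610)*(12993416687/33818) = -3128815893484/409*12993416687/33818 = -20327004320472910083754/6915781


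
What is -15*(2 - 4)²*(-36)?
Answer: 2160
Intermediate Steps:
-15*(2 - 4)²*(-36) = -15*(-2)²*(-36) = -15*4*(-36) = -60*(-36) = 2160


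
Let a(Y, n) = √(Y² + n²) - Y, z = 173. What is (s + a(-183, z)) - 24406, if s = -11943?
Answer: -36166 + √63418 ≈ -35914.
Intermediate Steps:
(s + a(-183, z)) - 24406 = (-11943 + (√((-183)² + 173²) - 1*(-183))) - 24406 = (-11943 + (√(33489 + 29929) + 183)) - 24406 = (-11943 + (√63418 + 183)) - 24406 = (-11943 + (183 + √63418)) - 24406 = (-11760 + √63418) - 24406 = -36166 + √63418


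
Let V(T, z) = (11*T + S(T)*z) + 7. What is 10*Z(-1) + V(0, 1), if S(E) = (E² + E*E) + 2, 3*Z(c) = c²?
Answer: 37/3 ≈ 12.333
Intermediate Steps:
Z(c) = c²/3
S(E) = 2 + 2*E² (S(E) = (E² + E²) + 2 = 2*E² + 2 = 2 + 2*E²)
V(T, z) = 7 + 11*T + z*(2 + 2*T²) (V(T, z) = (11*T + (2 + 2*T²)*z) + 7 = (11*T + z*(2 + 2*T²)) + 7 = 7 + 11*T + z*(2 + 2*T²))
10*Z(-1) + V(0, 1) = 10*((⅓)*(-1)²) + (7 + 11*0 + 2*1*(1 + 0²)) = 10*((⅓)*1) + (7 + 0 + 2*1*(1 + 0)) = 10*(⅓) + (7 + 0 + 2*1*1) = 10/3 + (7 + 0 + 2) = 10/3 + 9 = 37/3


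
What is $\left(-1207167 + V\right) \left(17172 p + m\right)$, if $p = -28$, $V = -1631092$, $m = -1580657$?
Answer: $5850994295507$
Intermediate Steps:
$\left(-1207167 + V\right) \left(17172 p + m\right) = \left(-1207167 - 1631092\right) \left(17172 \left(-28\right) - 1580657\right) = - 2838259 \left(-480816 - 1580657\right) = \left(-2838259\right) \left(-2061473\right) = 5850994295507$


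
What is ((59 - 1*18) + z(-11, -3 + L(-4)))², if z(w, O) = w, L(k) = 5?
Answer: 900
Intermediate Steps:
((59 - 1*18) + z(-11, -3 + L(-4)))² = ((59 - 1*18) - 11)² = ((59 - 18) - 11)² = (41 - 11)² = 30² = 900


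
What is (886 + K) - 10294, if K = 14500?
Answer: 5092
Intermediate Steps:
(886 + K) - 10294 = (886 + 14500) - 10294 = 15386 - 10294 = 5092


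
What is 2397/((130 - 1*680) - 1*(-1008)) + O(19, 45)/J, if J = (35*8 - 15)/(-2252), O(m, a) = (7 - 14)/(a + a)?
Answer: 32194181/5461650 ≈ 5.8946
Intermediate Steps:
O(m, a) = -7/(2*a) (O(m, a) = -7*1/(2*a) = -7/(2*a))
J = -265/2252 (J = (280 - 15)*(-1/2252) = 265*(-1/2252) = -265/2252 ≈ -0.11767)
2397/((130 - 1*680) - 1*(-1008)) + O(19, 45)/J = 2397/((130 - 1*680) - 1*(-1008)) + (-7/2/45)/(-265/2252) = 2397/((130 - 680) + 1008) - 7/2*1/45*(-2252/265) = 2397/(-550 + 1008) - 7/90*(-2252/265) = 2397/458 + 7882/11925 = 32194181/5461650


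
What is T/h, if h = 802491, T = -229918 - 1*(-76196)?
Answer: -153722/802491 ≈ -0.19156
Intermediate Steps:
T = -153722 (T = -229918 + 76196 = -153722)
T/h = -153722/802491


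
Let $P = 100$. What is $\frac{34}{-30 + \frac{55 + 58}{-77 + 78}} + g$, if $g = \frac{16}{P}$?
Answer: $\frac{1182}{2075} \approx 0.56964$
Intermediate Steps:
$g = \frac{4}{25}$ ($g = \frac{16}{100} = 16 \cdot \frac{1}{100} = \frac{4}{25} \approx 0.16$)
$\frac{34}{-30 + \frac{55 + 58}{-77 + 78}} + g = \frac{34}{-30 + \frac{55 + 58}{-77 + 78}} + \frac{4}{25} = \frac{34}{-30 + \frac{113}{1}} + \frac{4}{25} = \frac{34}{-30 + 113 \cdot 1} + \frac{4}{25} = \frac{34}{-30 + 113} + \frac{4}{25} = \frac{34}{83} + \frac{4}{25} = \frac{1182}{2075}$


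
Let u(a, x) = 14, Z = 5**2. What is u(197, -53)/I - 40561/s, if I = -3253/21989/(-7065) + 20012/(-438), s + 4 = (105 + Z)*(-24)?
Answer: 20520742038850181/1618705027023524 ≈ 12.677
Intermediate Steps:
Z = 25
s = -3124 (s = -4 + (105 + 25)*(-24) = -4 + 130*(-24) = -4 - 3120 = -3124)
I = -518151417101/11340716805 (I = -3253*1/21989*(-1/7065) + 20012*(-1/438) = -3253/21989*(-1/7065) - 10006/219 = 3253/155352285 - 10006/219 = -518151417101/11340716805 ≈ -45.689)
u(197, -53)/I - 40561/s = 14/(-518151417101/11340716805) - 40561/(-3124) = 14*(-11340716805/518151417101) - 40561*(-1/3124) = -158770035270/518151417101 + 40561/3124 = 20520742038850181/1618705027023524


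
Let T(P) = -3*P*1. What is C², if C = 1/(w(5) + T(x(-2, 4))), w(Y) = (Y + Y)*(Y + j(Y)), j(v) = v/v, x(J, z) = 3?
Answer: 1/2601 ≈ 0.00038447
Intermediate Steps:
T(P) = -3*P
j(v) = 1
w(Y) = 2*Y*(1 + Y) (w(Y) = (Y + Y)*(Y + 1) = (2*Y)*(1 + Y) = 2*Y*(1 + Y))
C = 1/51 (C = 1/(2*5*(1 + 5) - 3*3) = 1/(2*5*6 - 9) = 1/(60 - 9) = 1/51 ≈ 0.019608)
C² = (1/51)² = 1/2601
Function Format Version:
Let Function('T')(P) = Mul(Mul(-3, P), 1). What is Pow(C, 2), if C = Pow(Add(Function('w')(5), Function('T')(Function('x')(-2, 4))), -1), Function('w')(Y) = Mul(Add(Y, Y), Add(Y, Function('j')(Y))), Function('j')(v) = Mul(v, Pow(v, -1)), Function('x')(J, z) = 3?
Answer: Rational(1, 2601) ≈ 0.00038447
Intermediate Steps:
Function('T')(P) = Mul(-3, P)
Function('j')(v) = 1
Function('w')(Y) = Mul(2, Y, Add(1, Y)) (Function('w')(Y) = Mul(Add(Y, Y), Add(Y, 1)) = Mul(Mul(2, Y), Add(1, Y)) = Mul(2, Y, Add(1, Y)))
C = Rational(1, 51) (C = Pow(Add(Mul(2, 5, Add(1, 5)), Mul(-3, 3)), -1) = Pow(Add(Mul(2, 5, 6), -9), -1) = Pow(Add(60, -9), -1) = Pow(51, -1) = Rational(1, 51) ≈ 0.019608)
Pow(C, 2) = Pow(Rational(1, 51), 2) = Rational(1, 2601)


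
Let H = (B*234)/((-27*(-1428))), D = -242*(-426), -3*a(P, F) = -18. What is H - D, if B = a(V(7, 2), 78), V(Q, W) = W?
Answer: -36803831/357 ≈ -1.0309e+5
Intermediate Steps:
a(P, F) = 6 (a(P, F) = -1/3*(-18) = 6)
B = 6
D = 103092
H = 13/357 (H = (6*234)/((-27*(-1428))) = 1404/38556 = 1404*(1/38556) = 13/357 ≈ 0.036415)
H - D = 13/357 - 1*103092 = 13/357 - 103092 = -36803831/357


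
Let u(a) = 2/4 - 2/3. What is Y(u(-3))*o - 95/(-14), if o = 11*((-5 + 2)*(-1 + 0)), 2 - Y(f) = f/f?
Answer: 557/14 ≈ 39.786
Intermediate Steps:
u(a) = -⅙ (u(a) = 2*(¼) - 2*⅓ = ½ - ⅔ = -⅙)
Y(f) = 1 (Y(f) = 2 - f/f = 2 - 1*1 = 2 - 1 = 1)
o = 33 (o = 11*(-3*(-1)) = 11*3 = 33)
Y(u(-3))*o - 95/(-14) = 1*33 - 95/(-14) = 33 - 95*(-1/14) = 33 + 95/14 = 557/14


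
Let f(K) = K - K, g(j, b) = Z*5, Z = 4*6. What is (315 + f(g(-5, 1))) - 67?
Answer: 248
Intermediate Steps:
Z = 24
g(j, b) = 120 (g(j, b) = 24*5 = 120)
f(K) = 0
(315 + f(g(-5, 1))) - 67 = (315 + 0) - 67 = 315 - 67 = 248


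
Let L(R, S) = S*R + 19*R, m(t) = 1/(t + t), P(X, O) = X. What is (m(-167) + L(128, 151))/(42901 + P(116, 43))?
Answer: 2422613/4789226 ≈ 0.50585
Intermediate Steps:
m(t) = 1/(2*t)
L(R, S) = 19*R + R*S (L(R, S) = R*S + 19*R = 19*R + R*S)
(m(-167) + L(128, 151))/(42901 + P(116, 43)) = ((½)/(-167) + 128*(19 + 151))/(42901 + 116) = ((½)*(-1/167) + 128*170)/43017 = (-1/334 + 21760)*(1/43017) = (7267839/334)*(1/43017) = 2422613/4789226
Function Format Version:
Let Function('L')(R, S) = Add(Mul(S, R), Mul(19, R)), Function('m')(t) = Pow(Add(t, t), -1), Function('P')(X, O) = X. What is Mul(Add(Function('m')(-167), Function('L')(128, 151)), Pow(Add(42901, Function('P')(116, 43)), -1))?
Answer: Rational(2422613, 4789226) ≈ 0.50585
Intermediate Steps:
Function('m')(t) = Mul(Rational(1, 2), Pow(t, -1)) (Function('m')(t) = Pow(Mul(2, t), -1) = Mul(Rational(1, 2), Pow(t, -1)))
Function('L')(R, S) = Add(Mul(19, R), Mul(R, S)) (Function('L')(R, S) = Add(Mul(R, S), Mul(19, R)) = Add(Mul(19, R), Mul(R, S)))
Mul(Add(Function('m')(-167), Function('L')(128, 151)), Pow(Add(42901, Function('P')(116, 43)), -1)) = Mul(Add(Mul(Rational(1, 2), Pow(-167, -1)), Mul(128, Add(19, 151))), Pow(Add(42901, 116), -1)) = Mul(Add(Mul(Rational(1, 2), Rational(-1, 167)), Mul(128, 170)), Pow(43017, -1)) = Mul(Add(Rational(-1, 334), 21760), Rational(1, 43017)) = Mul(Rational(7267839, 334), Rational(1, 43017)) = Rational(2422613, 4789226)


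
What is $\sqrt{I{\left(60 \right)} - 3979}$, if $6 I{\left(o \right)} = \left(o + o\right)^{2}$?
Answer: $i \sqrt{1579} \approx 39.737 i$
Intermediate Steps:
$I{\left(o \right)} = \frac{2 o^{2}}{3}$ ($I{\left(o \right)} = \frac{\left(o + o\right)^{2}}{6} = \frac{\left(2 o\right)^{2}}{6} = \frac{4 o^{2}}{6} = \frac{2 o^{2}}{3}$)
$\sqrt{I{\left(60 \right)} - 3979} = \sqrt{\frac{2 \cdot 60^{2}}{3} - 3979} = \sqrt{\frac{2}{3} \cdot 3600 - 3979} = \sqrt{2400 - 3979} = \sqrt{-1579} = i \sqrt{1579}$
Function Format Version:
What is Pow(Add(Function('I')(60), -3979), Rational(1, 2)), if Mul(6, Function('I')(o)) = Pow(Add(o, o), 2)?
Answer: Mul(I, Pow(1579, Rational(1, 2))) ≈ Mul(39.737, I)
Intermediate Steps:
Function('I')(o) = Mul(Rational(2, 3), Pow(o, 2)) (Function('I')(o) = Mul(Rational(1, 6), Pow(Add(o, o), 2)) = Mul(Rational(1, 6), Pow(Mul(2, o), 2)) = Mul(Rational(1, 6), Mul(4, Pow(o, 2))) = Mul(Rational(2, 3), Pow(o, 2)))
Pow(Add(Function('I')(60), -3979), Rational(1, 2)) = Pow(Add(Mul(Rational(2, 3), Pow(60, 2)), -3979), Rational(1, 2)) = Pow(Add(Mul(Rational(2, 3), 3600), -3979), Rational(1, 2)) = Pow(Add(2400, -3979), Rational(1, 2)) = Pow(-1579, Rational(1, 2)) = Mul(I, Pow(1579, Rational(1, 2)))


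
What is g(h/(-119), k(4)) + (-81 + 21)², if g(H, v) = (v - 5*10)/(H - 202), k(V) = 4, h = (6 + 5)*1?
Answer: 86581874/24049 ≈ 3600.2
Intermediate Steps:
h = 11 (h = 11*1 = 11)
g(H, v) = (-50 + v)/(-202 + H) (g(H, v) = (v - 50)/(-202 + H) = (-50 + v)/(-202 + H))
g(h/(-119), k(4)) + (-81 + 21)² = (-50 + 4)/(-202 + 11/(-119)) + (-81 + 21)² = -46/(-202 + 11*(-1/119)) + (-60)² = -46/(-202 - 11/119) + 3600 = -46/(-24049/119) + 3600 = -119/24049*(-46) + 3600 = 5474/24049 + 3600 = 86581874/24049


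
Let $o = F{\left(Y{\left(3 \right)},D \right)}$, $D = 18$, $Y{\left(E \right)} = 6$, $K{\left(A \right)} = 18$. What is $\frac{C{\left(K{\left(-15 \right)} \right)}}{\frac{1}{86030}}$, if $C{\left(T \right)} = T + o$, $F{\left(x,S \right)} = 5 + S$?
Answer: $3527230$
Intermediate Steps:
$o = 23$ ($o = 5 + 18 = 23$)
$C{\left(T \right)} = 23 + T$ ($C{\left(T \right)} = T + 23 = 23 + T$)
$\frac{C{\left(K{\left(-15 \right)} \right)}}{\frac{1}{86030}} = \frac{23 + 18}{\frac{1}{86030}} = 41 \frac{1}{\frac{1}{86030}} = 41 \cdot 86030 = 3527230$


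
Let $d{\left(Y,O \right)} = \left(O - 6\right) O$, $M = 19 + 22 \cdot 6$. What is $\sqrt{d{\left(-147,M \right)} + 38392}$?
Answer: $19 \sqrt{167} \approx 245.53$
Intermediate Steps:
$M = 151$ ($M = 19 + 132 = 151$)
$d{\left(Y,O \right)} = O \left(-6 + O\right)$ ($d{\left(Y,O \right)} = \left(-6 + O\right) O = O \left(-6 + O\right)$)
$\sqrt{d{\left(-147,M \right)} + 38392} = \sqrt{151 \left(-6 + 151\right) + 38392} = \sqrt{151 \cdot 145 + 38392} = \sqrt{21895 + 38392} = \sqrt{60287} = 19 \sqrt{167}$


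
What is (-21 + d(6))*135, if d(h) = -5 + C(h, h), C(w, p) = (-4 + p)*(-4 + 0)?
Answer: -4590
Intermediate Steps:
C(w, p) = 16 - 4*p (C(w, p) = (-4 + p)*(-4) = 16 - 4*p)
d(h) = 11 - 4*h (d(h) = -5 + (16 - 4*h) = 11 - 4*h)
(-21 + d(6))*135 = (-21 + (11 - 4*6))*135 = (-21 + (11 - 24))*135 = (-21 - 13)*135 = -34*135 = -4590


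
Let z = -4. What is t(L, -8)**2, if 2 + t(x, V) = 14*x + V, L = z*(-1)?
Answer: 2116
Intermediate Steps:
L = 4 (L = -4*(-1) = 4)
t(x, V) = -2 + V + 14*x (t(x, V) = -2 + (14*x + V) = -2 + (V + 14*x) = -2 + V + 14*x)
t(L, -8)**2 = (-2 - 8 + 14*4)**2 = (-2 - 8 + 56)**2 = 46**2 = 2116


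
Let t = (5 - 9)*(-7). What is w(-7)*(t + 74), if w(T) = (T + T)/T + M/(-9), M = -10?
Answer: 952/3 ≈ 317.33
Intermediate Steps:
t = 28 (t = -4*(-7) = 28)
w(T) = 28/9 (w(T) = (T + T)/T - 10/(-9) = (2*T)/T - 10*(-⅑) = 2 + 10/9 = 28/9)
w(-7)*(t + 74) = 28*(28 + 74)/9 = (28/9)*102 = 952/3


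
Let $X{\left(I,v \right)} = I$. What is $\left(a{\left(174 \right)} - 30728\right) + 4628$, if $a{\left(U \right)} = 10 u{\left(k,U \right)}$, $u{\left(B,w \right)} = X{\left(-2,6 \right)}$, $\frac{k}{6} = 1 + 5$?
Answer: $-26120$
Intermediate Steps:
$k = 36$ ($k = 6 \left(1 + 5\right) = 6 \cdot 6 = 36$)
$u{\left(B,w \right)} = -2$
$a{\left(U \right)} = -20$ ($a{\left(U \right)} = 10 \left(-2\right) = -20$)
$\left(a{\left(174 \right)} - 30728\right) + 4628 = \left(-20 - 30728\right) + 4628 = -30748 + 4628 = -26120$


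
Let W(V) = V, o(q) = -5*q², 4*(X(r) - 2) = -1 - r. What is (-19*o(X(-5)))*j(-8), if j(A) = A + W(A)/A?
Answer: -5985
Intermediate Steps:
X(r) = 7/4 - r/4 (X(r) = 2 + (-1 - r)/4 = 2 + (-¼ - r/4) = 7/4 - r/4)
j(A) = 1 + A (j(A) = A + A/A = A + 1 = 1 + A)
(-19*o(X(-5)))*j(-8) = (-(-95)*(7/4 - ¼*(-5))²)*(1 - 8) = -(-95)*(7/4 + 5/4)²*(-7) = -(-95)*3²*(-7) = -(-95)*9*(-7) = -19*(-45)*(-7) = 855*(-7) = -5985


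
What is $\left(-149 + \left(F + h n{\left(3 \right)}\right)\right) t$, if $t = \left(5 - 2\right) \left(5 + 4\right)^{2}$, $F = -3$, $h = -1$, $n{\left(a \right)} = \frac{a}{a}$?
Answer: $-37179$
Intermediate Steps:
$n{\left(a \right)} = 1$
$t = 243$ ($t = 3 \cdot 9^{2} = 3 \cdot 81 = 243$)
$\left(-149 + \left(F + h n{\left(3 \right)}\right)\right) t = \left(-149 - 4\right) 243 = \left(-153\right) 243 = -37179$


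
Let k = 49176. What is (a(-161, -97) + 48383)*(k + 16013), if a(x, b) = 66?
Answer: 3158341861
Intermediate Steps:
(a(-161, -97) + 48383)*(k + 16013) = (66 + 48383)*(49176 + 16013) = 48449*65189 = 3158341861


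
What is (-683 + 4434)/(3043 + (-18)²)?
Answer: 3751/3367 ≈ 1.1140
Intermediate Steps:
(-683 + 4434)/(3043 + (-18)²) = 3751/(3043 + 324) = 3751/3367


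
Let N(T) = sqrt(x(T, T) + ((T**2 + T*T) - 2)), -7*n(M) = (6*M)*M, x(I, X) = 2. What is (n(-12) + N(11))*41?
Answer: -35424/7 + 451*sqrt(2) ≈ -4422.8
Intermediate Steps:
n(M) = -6*M**2/7 (n(M) = -6*M*M/7 = -6*M**2/7)
N(T) = sqrt(2)*sqrt(T**2) (N(T) = sqrt(2 + ((T**2 + T*T) - 2)) = sqrt(2 + ((T**2 + T**2) - 2)) = sqrt(2 + (2*T**2 - 2)) = sqrt(2 + (-2 + 2*T**2)) = sqrt(2*T**2) = sqrt(2)*sqrt(T**2))
(n(-12) + N(11))*41 = (-6/7*(-12)**2 + sqrt(2)*sqrt(11**2))*41 = (-6/7*144 + sqrt(2)*sqrt(121))*41 = (-864/7 + sqrt(2)*11)*41 = (-864/7 + 11*sqrt(2))*41 = -35424/7 + 451*sqrt(2)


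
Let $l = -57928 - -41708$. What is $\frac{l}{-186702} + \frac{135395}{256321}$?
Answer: $\frac{1132155535}{1840601667} \approx 0.6151$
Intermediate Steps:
$l = -16220$ ($l = -57928 + 41708 = -16220$)
$\frac{l}{-186702} + \frac{135395}{256321} = - \frac{16220}{-186702} + \frac{135395}{256321} = \left(-16220\right) \left(- \frac{1}{186702}\right) + 135395 \cdot \frac{1}{256321} = \frac{8110}{93351} + \frac{10415}{19717} = \frac{1132155535}{1840601667}$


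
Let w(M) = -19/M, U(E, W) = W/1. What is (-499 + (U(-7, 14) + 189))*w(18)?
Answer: 2812/9 ≈ 312.44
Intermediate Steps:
U(E, W) = W (U(E, W) = W*1 = W)
(-499 + (U(-7, 14) + 189))*w(18) = (-499 + (14 + 189))*(-19/18) = (-499 + 203)*(-19*1/18) = -296*(-19/18) = 2812/9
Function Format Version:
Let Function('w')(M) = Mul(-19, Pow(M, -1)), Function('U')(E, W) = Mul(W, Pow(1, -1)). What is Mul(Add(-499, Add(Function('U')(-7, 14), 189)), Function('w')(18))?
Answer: Rational(2812, 9) ≈ 312.44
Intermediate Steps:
Function('U')(E, W) = W (Function('U')(E, W) = Mul(W, 1) = W)
Mul(Add(-499, Add(Function('U')(-7, 14), 189)), Function('w')(18)) = Mul(Add(-499, Add(14, 189)), Mul(-19, Pow(18, -1))) = Mul(Add(-499, 203), Mul(-19, Rational(1, 18))) = Mul(-296, Rational(-19, 18)) = Rational(2812, 9)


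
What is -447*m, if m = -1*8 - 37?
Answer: 20115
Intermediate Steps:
m = -45 (m = -8 - 37 = -45)
-447*m = -447*(-45) = 20115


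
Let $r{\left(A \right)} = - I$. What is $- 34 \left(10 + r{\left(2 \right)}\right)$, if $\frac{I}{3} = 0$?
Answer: $-340$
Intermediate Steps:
$I = 0$ ($I = 3 \cdot 0 = 0$)
$r{\left(A \right)} = 0$ ($r{\left(A \right)} = \left(-1\right) 0 = 0$)
$- 34 \left(10 + r{\left(2 \right)}\right) = - 34 \left(10 + 0\right) = \left(-34\right) 10 = -340$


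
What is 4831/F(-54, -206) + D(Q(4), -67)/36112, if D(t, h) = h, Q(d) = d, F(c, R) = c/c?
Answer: 174457005/36112 ≈ 4831.0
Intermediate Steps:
F(c, R) = 1
4831/F(-54, -206) + D(Q(4), -67)/36112 = 4831/1 - 67/36112 = 4831*1 - 67*1/36112 = 4831 - 67/36112 = 174457005/36112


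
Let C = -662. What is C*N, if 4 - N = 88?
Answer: 55608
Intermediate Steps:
N = -84 (N = 4 - 1*88 = 4 - 88 = -84)
C*N = -662*(-84) = 55608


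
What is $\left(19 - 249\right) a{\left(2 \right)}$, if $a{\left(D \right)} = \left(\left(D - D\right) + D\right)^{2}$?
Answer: $-920$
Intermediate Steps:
$a{\left(D \right)} = D^{2}$ ($a{\left(D \right)} = \left(0 + D\right)^{2} = D^{2}$)
$\left(19 - 249\right) a{\left(2 \right)} = \left(19 - 249\right) 2^{2} = \left(-230\right) 4 = -920$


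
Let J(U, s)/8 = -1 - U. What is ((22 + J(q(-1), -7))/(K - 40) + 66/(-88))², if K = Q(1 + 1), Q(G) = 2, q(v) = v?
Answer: 10201/5776 ≈ 1.7661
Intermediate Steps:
J(U, s) = -8 - 8*U (J(U, s) = 8*(-1 - U) = -8 - 8*U)
K = 2
((22 + J(q(-1), -7))/(K - 40) + 66/(-88))² = ((22 + (-8 - 8*(-1)))/(2 - 40) + 66/(-88))² = ((22 + (-8 + 8))/(-38) + 66*(-1/88))² = ((22 + 0)*(-1/38) - ¾)² = (22*(-1/38) - ¾)² = (-11/19 - ¾)² = (-101/76)² = 10201/5776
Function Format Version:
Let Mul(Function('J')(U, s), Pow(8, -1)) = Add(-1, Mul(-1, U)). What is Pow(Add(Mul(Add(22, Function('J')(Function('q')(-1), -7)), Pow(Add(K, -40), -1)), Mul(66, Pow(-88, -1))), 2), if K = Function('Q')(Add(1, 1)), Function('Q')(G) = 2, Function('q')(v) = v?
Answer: Rational(10201, 5776) ≈ 1.7661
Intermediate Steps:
Function('J')(U, s) = Add(-8, Mul(-8, U)) (Function('J')(U, s) = Mul(8, Add(-1, Mul(-1, U))) = Add(-8, Mul(-8, U)))
K = 2
Pow(Add(Mul(Add(22, Function('J')(Function('q')(-1), -7)), Pow(Add(K, -40), -1)), Mul(66, Pow(-88, -1))), 2) = Pow(Add(Mul(Add(22, Add(-8, Mul(-8, -1))), Pow(Add(2, -40), -1)), Mul(66, Pow(-88, -1))), 2) = Pow(Add(Mul(Add(22, Add(-8, 8)), Pow(-38, -1)), Mul(66, Rational(-1, 88))), 2) = Pow(Add(Mul(Add(22, 0), Rational(-1, 38)), Rational(-3, 4)), 2) = Pow(Add(Mul(22, Rational(-1, 38)), Rational(-3, 4)), 2) = Pow(Add(Rational(-11, 19), Rational(-3, 4)), 2) = Pow(Rational(-101, 76), 2) = Rational(10201, 5776)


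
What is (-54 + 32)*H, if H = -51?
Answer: 1122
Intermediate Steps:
(-54 + 32)*H = (-54 + 32)*(-51) = -22*(-51) = 1122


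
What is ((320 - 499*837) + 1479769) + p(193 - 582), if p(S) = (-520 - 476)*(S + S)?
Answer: 1837314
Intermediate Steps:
p(S) = -1992*S
((320 - 499*837) + 1479769) + p(193 - 582) = ((320 - 499*837) + 1479769) - 1992*(193 - 582) = ((320 - 417663) + 1479769) - 1992*(-389) = (-417343 + 1479769) + 774888 = 1062426 + 774888 = 1837314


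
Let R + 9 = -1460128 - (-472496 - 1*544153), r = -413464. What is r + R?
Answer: -856952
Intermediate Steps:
R = -443488 (R = -9 + (-1460128 - (-472496 - 1*544153)) = -9 + (-1460128 - (-472496 - 544153)) = -9 + (-1460128 - 1*(-1016649)) = -9 + (-1460128 + 1016649) = -9 - 443479 = -443488)
r + R = -413464 - 443488 = -856952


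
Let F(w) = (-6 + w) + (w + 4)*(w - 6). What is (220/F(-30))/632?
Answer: 11/28440 ≈ 0.00038678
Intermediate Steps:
F(w) = -6 + w + (-6 + w)*(4 + w) (F(w) = (-6 + w) + (4 + w)*(-6 + w) = (-6 + w) + (-6 + w)*(4 + w) = -6 + w + (-6 + w)*(4 + w))
(220/F(-30))/632 = (220/(-30 + (-30)**2 - 1*(-30)))/632 = (220/(-30 + 900 + 30))*(1/632) = (220/900)*(1/632) = (220*(1/900))*(1/632) = (11/45)*(1/632) = 11/28440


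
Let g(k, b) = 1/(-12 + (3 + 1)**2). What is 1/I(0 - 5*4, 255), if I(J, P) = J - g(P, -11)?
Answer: -4/81 ≈ -0.049383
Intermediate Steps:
g(k, b) = 1/4 (g(k, b) = 1/(-12 + 4**2) = 1/(-12 + 16) = 1/4)
I(J, P) = -1/4 + J (I(J, P) = J - 1*1/4 = J - 1/4 = -1/4 + J)
1/I(0 - 5*4, 255) = 1/(-1/4 + (0 - 5*4)) = 1/(-1/4 + (0 - 20)) = 1/(-1/4 - 20) = 1/(-81/4) = -4/81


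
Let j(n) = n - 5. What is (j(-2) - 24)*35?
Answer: -1085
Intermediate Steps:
j(n) = -5 + n
(j(-2) - 24)*35 = ((-5 - 2) - 24)*35 = (-7 - 24)*35 = -31*35 = -1085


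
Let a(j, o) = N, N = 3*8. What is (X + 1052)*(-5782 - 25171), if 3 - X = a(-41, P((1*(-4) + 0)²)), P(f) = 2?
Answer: -31912543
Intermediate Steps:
N = 24
a(j, o) = 24
X = -21 (X = 3 - 1*24 = 3 - 24 = -21)
(X + 1052)*(-5782 - 25171) = (-21 + 1052)*(-5782 - 25171) = 1031*(-30953) = -31912543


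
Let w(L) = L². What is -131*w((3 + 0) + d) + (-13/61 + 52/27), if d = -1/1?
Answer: -860207/1647 ≈ -522.29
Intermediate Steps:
d = -1 (d = -1*1 = -1)
-131*w((3 + 0) + d) + (-13/61 + 52/27) = -131*((3 + 0) - 1)² + (-13/61 + 52/27) = -131*(3 - 1)² + (-13*1/61 + 52*(1/27)) = -131*2² + (-13/61 + 52/27) = -131*4 + 2821/1647 = -524 + 2821/1647 = -860207/1647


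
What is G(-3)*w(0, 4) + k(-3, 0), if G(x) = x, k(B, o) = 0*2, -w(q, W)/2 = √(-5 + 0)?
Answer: 6*I*√5 ≈ 13.416*I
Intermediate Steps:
w(q, W) = -2*I*√5 (w(q, W) = -2*√(-5 + 0) = -2*I*√5)
k(B, o) = 0
G(-3)*w(0, 4) + k(-3, 0) = -(-6)*I*√5 + 0 = 6*I*√5 + 0 = 6*I*√5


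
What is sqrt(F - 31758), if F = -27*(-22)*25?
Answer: 2*I*sqrt(4227) ≈ 130.03*I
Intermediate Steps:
F = 14850 (F = -(-594)*25 = -1*(-14850) = 14850)
sqrt(F - 31758) = sqrt(14850 - 31758) = sqrt(-16908) = 2*I*sqrt(4227)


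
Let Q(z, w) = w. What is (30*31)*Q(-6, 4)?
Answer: 3720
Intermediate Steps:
(30*31)*Q(-6, 4) = (30*31)*4 = 930*4 = 3720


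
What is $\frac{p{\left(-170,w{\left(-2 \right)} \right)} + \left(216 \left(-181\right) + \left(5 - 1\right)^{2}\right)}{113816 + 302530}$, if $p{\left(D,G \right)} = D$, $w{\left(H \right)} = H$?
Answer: $- \frac{19625}{208173} \approx -0.094272$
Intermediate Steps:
$\frac{p{\left(-170,w{\left(-2 \right)} \right)} + \left(216 \left(-181\right) + \left(5 - 1\right)^{2}\right)}{113816 + 302530} = \frac{-170 + \left(216 \left(-181\right) + \left(5 - 1\right)^{2}\right)}{113816 + 302530} = \frac{-170 - \left(39096 - 4^{2}\right)}{416346} = \left(-170 + \left(-39096 + 16\right)\right) \frac{1}{416346} = \left(-170 - 39080\right) \frac{1}{416346} = \left(-39250\right) \frac{1}{416346} = - \frac{19625}{208173}$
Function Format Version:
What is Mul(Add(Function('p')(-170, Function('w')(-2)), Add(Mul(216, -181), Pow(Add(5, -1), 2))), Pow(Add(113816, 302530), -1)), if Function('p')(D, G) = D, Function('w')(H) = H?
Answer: Rational(-19625, 208173) ≈ -0.094272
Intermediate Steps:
Mul(Add(Function('p')(-170, Function('w')(-2)), Add(Mul(216, -181), Pow(Add(5, -1), 2))), Pow(Add(113816, 302530), -1)) = Mul(Add(-170, Add(Mul(216, -181), Pow(Add(5, -1), 2))), Pow(Add(113816, 302530), -1)) = Mul(Add(-170, Add(-39096, Pow(4, 2))), Pow(416346, -1)) = Mul(Add(-170, Add(-39096, 16)), Rational(1, 416346)) = Mul(Add(-170, -39080), Rational(1, 416346)) = Mul(-39250, Rational(1, 416346)) = Rational(-19625, 208173)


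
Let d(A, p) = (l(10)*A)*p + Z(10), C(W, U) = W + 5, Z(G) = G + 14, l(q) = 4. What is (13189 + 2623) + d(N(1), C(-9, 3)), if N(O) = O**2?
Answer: 15820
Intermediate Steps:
Z(G) = 14 + G
C(W, U) = 5 + W
d(A, p) = 24 + 4*A*p (d(A, p) = (4*A)*p + (14 + 10) = 4*A*p + 24 = 24 + 4*A*p)
(13189 + 2623) + d(N(1), C(-9, 3)) = (13189 + 2623) + (24 + 4*1**2*(5 - 9)) = 15812 + (24 + 4*1*(-4)) = 15812 + (24 - 16) = 15812 + 8 = 15820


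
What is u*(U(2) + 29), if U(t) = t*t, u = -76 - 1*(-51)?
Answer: -825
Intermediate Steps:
u = -25 (u = -76 + 51 = -25)
U(t) = t²
u*(U(2) + 29) = -25*(2² + 29) = -25*(4 + 29) = -25*33 = -825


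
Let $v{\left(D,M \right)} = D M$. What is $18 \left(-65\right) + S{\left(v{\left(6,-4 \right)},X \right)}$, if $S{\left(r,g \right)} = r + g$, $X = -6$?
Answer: $-1200$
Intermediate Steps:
$S{\left(r,g \right)} = g + r$
$18 \left(-65\right) + S{\left(v{\left(6,-4 \right)},X \right)} = 18 \left(-65\right) + \left(-6 + 6 \left(-4\right)\right) = -1170 - 30 = -1200$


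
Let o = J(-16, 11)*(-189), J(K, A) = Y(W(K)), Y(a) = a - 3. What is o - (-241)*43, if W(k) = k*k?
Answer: -37454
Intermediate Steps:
W(k) = k²
Y(a) = -3 + a
J(K, A) = -3 + K²
o = -47817 (o = (-3 + (-16)²)*(-189) = (-3 + 256)*(-189) = 253*(-189) = -47817)
o - (-241)*43 = -47817 - (-241)*43 = -47817 - 1*(-10363) = -47817 + 10363 = -37454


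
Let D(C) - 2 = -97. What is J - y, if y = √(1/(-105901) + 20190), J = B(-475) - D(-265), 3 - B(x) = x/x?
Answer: 97 - √226431290056289/105901 ≈ -45.091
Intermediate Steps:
D(C) = -95 (D(C) = 2 - 97 = -95)
B(x) = 2 (B(x) = 3 - x/x = 3 - 1*1 = 3 - 1 = 2)
J = 97 (J = 2 - 1*(-95) = 2 + 95 = 97)
y = √226431290056289/105901 (y = √(-1/105901 + 20190) = √(2138141189/105901) = √226431290056289/105901 ≈ 142.09)
J - y = 97 - √226431290056289/105901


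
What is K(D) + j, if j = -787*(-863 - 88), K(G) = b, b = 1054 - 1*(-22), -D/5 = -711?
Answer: 749513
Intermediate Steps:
D = 3555 (D = -5*(-711) = 3555)
b = 1076 (b = 1054 + 22 = 1076)
K(G) = 1076
j = 748437 (j = -787*(-951) = 748437)
K(D) + j = 1076 + 748437 = 749513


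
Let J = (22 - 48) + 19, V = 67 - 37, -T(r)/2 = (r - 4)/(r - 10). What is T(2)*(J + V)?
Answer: -23/2 ≈ -11.500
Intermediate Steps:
T(r) = -2*(-4 + r)/(-10 + r) (T(r) = -2*(r - 4)/(r - 10) = -2*(-4 + r)/(-10 + r))
V = 30
J = -7 (J = -26 + 19 = -7)
T(2)*(J + V) = (2*(4 - 1*2)/(-10 + 2))*(-7 + 30) = (2*(4 - 2)/(-8))*23 = (2*(-1/8)*2)*23 = -1/2*23 = -23/2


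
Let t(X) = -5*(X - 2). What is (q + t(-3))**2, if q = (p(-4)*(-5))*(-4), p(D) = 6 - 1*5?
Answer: 2025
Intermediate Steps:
p(D) = 1 (p(D) = 6 - 5 = 1)
q = 20 (q = (1*(-5))*(-4) = -5*(-4) = 20)
t(X) = 10 - 5*X (t(X) = -5*(-2 + X) = 10 - 5*X)
(q + t(-3))**2 = (20 + (10 - 5*(-3)))**2 = (20 + (10 + 15))**2 = (20 + 25)**2 = 45**2 = 2025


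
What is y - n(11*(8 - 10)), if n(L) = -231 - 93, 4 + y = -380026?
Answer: -379706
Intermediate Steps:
y = -380030 (y = -4 - 380026 = -380030)
n(L) = -324
y - n(11*(8 - 10)) = -380030 - 1*(-324) = -380030 + 324 = -379706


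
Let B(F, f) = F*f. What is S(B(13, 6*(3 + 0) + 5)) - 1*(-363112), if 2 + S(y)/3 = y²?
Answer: 631309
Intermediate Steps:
S(y) = -6 + 3*y²
S(B(13, 6*(3 + 0) + 5)) - 1*(-363112) = (-6 + 3*(13*(6*(3 + 0) + 5))²) - 1*(-363112) = (-6 + 3*(13*(6*3 + 5))²) + 363112 = (-6 + 3*(13*(18 + 5))²) + 363112 = (-6 + 3*(13*23)²) + 363112 = (-6 + 3*299²) + 363112 = (-6 + 3*89401) + 363112 = (-6 + 268203) + 363112 = 268197 + 363112 = 631309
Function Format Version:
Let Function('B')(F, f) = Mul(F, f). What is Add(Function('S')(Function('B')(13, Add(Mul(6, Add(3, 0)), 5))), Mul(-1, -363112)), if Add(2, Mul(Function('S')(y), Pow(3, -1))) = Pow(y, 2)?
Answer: 631309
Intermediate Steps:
Function('S')(y) = Add(-6, Mul(3, Pow(y, 2)))
Add(Function('S')(Function('B')(13, Add(Mul(6, Add(3, 0)), 5))), Mul(-1, -363112)) = Add(Add(-6, Mul(3, Pow(Mul(13, Add(Mul(6, Add(3, 0)), 5)), 2))), Mul(-1, -363112)) = Add(Add(-6, Mul(3, Pow(Mul(13, Add(Mul(6, 3), 5)), 2))), 363112) = Add(Add(-6, Mul(3, Pow(Mul(13, Add(18, 5)), 2))), 363112) = Add(Add(-6, Mul(3, Pow(Mul(13, 23), 2))), 363112) = Add(Add(-6, Mul(3, Pow(299, 2))), 363112) = Add(Add(-6, Mul(3, 89401)), 363112) = Add(Add(-6, 268203), 363112) = Add(268197, 363112) = 631309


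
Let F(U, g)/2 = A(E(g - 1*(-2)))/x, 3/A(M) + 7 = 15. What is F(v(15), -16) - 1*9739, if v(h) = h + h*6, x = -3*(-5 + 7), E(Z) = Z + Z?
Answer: -77913/8 ≈ -9739.1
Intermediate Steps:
E(Z) = 2*Z
A(M) = 3/8 (A(M) = 3/(-7 + 15) = 3/8)
x = -6 (x = -3*2 = -6)
v(h) = 7*h (v(h) = h + 6*h = 7*h)
F(U, g) = -1/8 (F(U, g) = 2*((3/8)/(-6)) = 2*((3/8)*(-1/6)) = 2*(-1/16) = -1/8)
F(v(15), -16) - 1*9739 = -1/8 - 1*9739 = -1/8 - 9739 = -77913/8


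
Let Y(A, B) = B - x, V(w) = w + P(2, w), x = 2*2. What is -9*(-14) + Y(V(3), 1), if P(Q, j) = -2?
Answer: 123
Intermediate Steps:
x = 4
V(w) = -2 + w (V(w) = w - 2 = -2 + w)
Y(A, B) = -4 + B (Y(A, B) = B - 1*4 = B - 4 = -4 + B)
-9*(-14) + Y(V(3), 1) = -9*(-14) + (-4 + 1) = 126 - 3 = 123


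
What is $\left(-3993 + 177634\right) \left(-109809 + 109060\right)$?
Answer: $-130057109$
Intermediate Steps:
$\left(-3993 + 177634\right) \left(-109809 + 109060\right) = 173641 \left(-749\right) = -130057109$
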